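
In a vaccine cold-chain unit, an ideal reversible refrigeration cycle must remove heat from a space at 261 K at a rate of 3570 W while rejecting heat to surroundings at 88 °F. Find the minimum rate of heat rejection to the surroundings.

T_H = 88 °F → (88 − 32) × 5/9 = 31.11 °C = 304.26 K.
For a reversible cycle Q_H/Q_C = T_H/T_C, so Q_H = Q_C·T_H/T_C = 3570 × 304.26/261.00 = 4162 W.

Q̇_H ≈ 4162 W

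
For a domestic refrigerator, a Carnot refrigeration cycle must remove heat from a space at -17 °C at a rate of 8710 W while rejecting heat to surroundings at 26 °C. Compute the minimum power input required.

Ẇ_in ≈ 1460 W

T_H = 26 °C → 26 + 273.15 = 299.15 K.
T_C = -17 °C → -17 + 273.15 = 256.15 K.
COP_R = T_C/(T_H − T_C) = 256.15/43.00 = 5.9570.
W = Q_C/COP_R = 8710/5.9570 = 1460 W.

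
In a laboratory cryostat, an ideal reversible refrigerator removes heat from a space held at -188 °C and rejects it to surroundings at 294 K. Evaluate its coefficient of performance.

COP_R ≈ 0.408

T_C = -188 °C → -188 + 273.15 = 85.15 K.
COP_R = T_C/(T_H − T_C) = 85.15/(294.00 − 85.15) = 0.408.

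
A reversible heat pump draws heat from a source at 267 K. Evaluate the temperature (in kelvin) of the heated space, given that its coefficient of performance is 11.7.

COP_HP = T_H/(T_H − T_C) ⇒ T_H = T_C·COP_HP/(COP_HP − 1) = 267.00 × 11.7/(11.7 − 1) = 292 K.

T_H ≈ 292 K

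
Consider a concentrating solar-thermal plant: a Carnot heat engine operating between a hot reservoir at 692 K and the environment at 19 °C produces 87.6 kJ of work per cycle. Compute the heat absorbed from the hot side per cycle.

Q_H ≈ 152 kJ

T_C = 19 °C → 19 + 273.15 = 292.15 K.
Carnot efficiency: η = 1 − T_C/T_H = 1 − 292.15/692.00 = 0.5778.
Q_H = W/η = 87.6/0.5778 = 152 kJ.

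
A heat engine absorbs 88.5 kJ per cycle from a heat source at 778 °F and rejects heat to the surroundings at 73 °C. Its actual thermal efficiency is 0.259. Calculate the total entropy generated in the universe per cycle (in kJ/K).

ΔS_univ ≈ 0.0607 kJ/K

T_H = 778 °F → (778 − 32) × 5/9 = 414.44 °C = 687.59 K.
T_C = 73 °C → 73 + 273.15 = 346.15 K.
W = η·Q_H = 0.259 × 88.5 = 22.92 kJ, so Q_C = Q_H − W = 65.58 kJ.
The hot reservoir loses entropy Q_H/T_H = 88.5/687.59 = 0.1287 kJ/K; the cold reservoir gains Q_C/T_C = 65.58/346.15 = 0.1895 kJ/K.
ΔS_univ = −Q_H/T_H + Q_C/T_C = 0.0607 kJ/K (> 0, since η = 0.259 < η_Carnot = 0.497).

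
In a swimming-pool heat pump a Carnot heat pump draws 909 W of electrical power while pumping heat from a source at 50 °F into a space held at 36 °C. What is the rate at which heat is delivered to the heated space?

Q̇_H ≈ 10800 W

T_H = 36 °C → 36 + 273.15 = 309.15 K.
T_C = 50 °F → (50 − 32) × 5/9 = 10.00 °C = 283.15 K.
The Carnot heat-pump COP is COP_HP = T_H/(T_H − T_C) = 309.15/26.00 = 11.8904.
Q_H = COP_HP · W = 11.8904 × 909 = 10800 W.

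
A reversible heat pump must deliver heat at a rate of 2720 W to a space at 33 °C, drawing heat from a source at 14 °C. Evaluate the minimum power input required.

T_H = 33 °C → 33 + 273.15 = 306.15 K.
T_C = 14 °C → 14 + 273.15 = 287.15 K.
Reversible heating COP: COP_HP = T_H/(T_H − T_C) = 306.15/19.00 = 16.1132.
W = Q_H/COP_HP = 2720/16.1132 = 168.8 W.

Ẇ_in ≈ 168.8 W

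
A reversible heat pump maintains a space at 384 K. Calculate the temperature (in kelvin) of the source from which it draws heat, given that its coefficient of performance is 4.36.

COP_HP = T_H/(T_H − T_C) ⇒ T_C = T_H·(COP_HP − 1)/COP_HP = 384.00 × (4.36 − 1)/4.36 = 295.9 K.

T_C ≈ 295.9 K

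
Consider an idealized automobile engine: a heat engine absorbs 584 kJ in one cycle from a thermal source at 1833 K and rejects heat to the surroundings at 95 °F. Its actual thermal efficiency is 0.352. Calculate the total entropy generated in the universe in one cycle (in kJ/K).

ΔS_univ ≈ 0.909 kJ/K

T_C = 95 °F → (95 − 32) × 5/9 = 35.00 °C = 308.15 K.
W = η·Q_H = 0.352 × 584 = 205.6 kJ, so Q_C = Q_H − W = 378.4 kJ.
Reservoir entropy changes: ΔS_H = −Q_H/T_H = −584/1833.00 = -0.3186 kJ/K and ΔS_C = +Q_C/T_C = 378.4/308.15 = 1.228 kJ/K.
ΔS_univ = −Q_H/T_H + Q_C/T_C = 0.909 kJ/K (> 0, since η = 0.352 < η_Carnot = 0.832).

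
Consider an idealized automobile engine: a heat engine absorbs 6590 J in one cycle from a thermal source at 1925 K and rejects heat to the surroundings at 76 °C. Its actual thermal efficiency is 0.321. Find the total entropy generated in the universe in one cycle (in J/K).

T_C = 76 °C → 76 + 273.15 = 349.15 K.
W = η·Q_H = 0.321 × 6590 = 2115 J, so Q_C = Q_H − W = 4475 J.
The hot reservoir loses entropy Q_H/T_H = 6590/1925.00 = 3.423 J/K; the cold reservoir gains Q_C/T_C = 4475/349.15 = 12.82 J/K.
ΔS_univ = −Q_H/T_H + Q_C/T_C = 9.392 J/K (> 0, since η = 0.321 < η_Carnot = 0.819).

ΔS_univ ≈ 9.392 J/K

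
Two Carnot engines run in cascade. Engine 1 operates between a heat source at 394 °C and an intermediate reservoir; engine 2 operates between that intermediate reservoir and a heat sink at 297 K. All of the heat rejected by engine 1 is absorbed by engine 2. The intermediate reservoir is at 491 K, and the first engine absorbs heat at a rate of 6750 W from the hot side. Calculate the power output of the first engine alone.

T_H = 394 °C → 394 + 273.15 = 667.15 K.
First-stage efficiency η₁ = 1 − T_m/T_H = 1 − 491.00/667.15 = 0.2640.
W₁ = η₁·Q_H = 0.2640 × 6750 = 1780 W.

Ẇ₁ ≈ 1780 W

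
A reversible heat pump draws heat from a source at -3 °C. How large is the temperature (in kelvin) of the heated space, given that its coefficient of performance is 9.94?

T_C = -3 °C → -3 + 273.15 = 270.15 K.
COP_HP = T_H/(T_H − T_C) ⇒ T_H = T_C·COP_HP/(COP_HP − 1) = 270.15 × 9.94/(9.94 − 1) = 300.4 K.

T_H ≈ 300.4 K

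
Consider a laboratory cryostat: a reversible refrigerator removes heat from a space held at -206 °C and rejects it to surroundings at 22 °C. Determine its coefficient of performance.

COP_R ≈ 0.295

T_H = 22 °C → 22 + 273.15 = 295.15 K.
T_C = -206 °C → -206 + 273.15 = 67.15 K.
Carnot COP: COP_R = T_C/(T_H − T_C) = 67.15/(295.15 − 67.15) = 0.295.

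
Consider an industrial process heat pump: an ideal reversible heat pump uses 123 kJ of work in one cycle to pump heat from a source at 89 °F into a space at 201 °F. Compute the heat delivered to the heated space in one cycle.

T_H = 201 °F → (201 − 32) × 5/9 = 93.89 °C = 367.04 K.
T_C = 89 °F → (89 − 32) × 5/9 = 31.67 °C = 304.82 K.
For a reversible heat pump, COP_HP = T_H/(T_H − T_C) = 367.04/62.22 = 5.8988.
Q_H = COP_HP · W = 5.8988 × 123 = 726 kJ.

Q_H ≈ 726 kJ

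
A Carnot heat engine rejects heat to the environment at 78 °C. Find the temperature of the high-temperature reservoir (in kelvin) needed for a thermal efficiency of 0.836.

T_C = 78 °C → 78 + 273.15 = 351.15 K.
From η = 1 − T_C/T_H, solving for T_H gives T_H = T_C/(1 − η) = 351.15/(1 − 0.836) = 2140 K.

T_H ≈ 2140 K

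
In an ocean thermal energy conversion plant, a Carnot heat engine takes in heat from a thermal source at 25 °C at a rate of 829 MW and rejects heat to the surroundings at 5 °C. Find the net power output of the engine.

Ẇ ≈ 55.6 MW

T_H = 25 °C → 25 + 273.15 = 298.15 K.
T_C = 5 °C → 5 + 273.15 = 278.15 K.
η_rev = 1 − T_C/T_H = 1 − 278.15/298.15 = 0.0671.
W = η·Q_H = 0.0671 × 829 = 55.6 MW.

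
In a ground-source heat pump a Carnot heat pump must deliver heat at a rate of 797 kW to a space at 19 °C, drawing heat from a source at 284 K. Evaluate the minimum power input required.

T_H = 19 °C → 19 + 273.15 = 292.15 K.
The Carnot heat-pump COP is COP_HP = T_H/(T_H − T_C) = 292.15/8.15 = 35.8466.
W = Q_H/COP_HP = 797/35.8466 = 22.2 kW.

Ẇ_in ≈ 22.2 kW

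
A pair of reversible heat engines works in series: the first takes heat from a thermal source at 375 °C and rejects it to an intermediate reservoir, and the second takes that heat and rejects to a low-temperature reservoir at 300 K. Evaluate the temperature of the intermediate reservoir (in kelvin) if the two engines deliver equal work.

T_H = 375 °C → 375 + 273.15 = 648.15 K.
For reversible stages Q_m = Q_H·(T_m/T_H). Setting W₁ = Q_H(1 − T_m/T_H) equal to W₂ = Q_m(1 − T_C/T_m) = Q_H·(T_m − T_C)/T_H gives T_H − T_m = T_m − T_C, so T_m = (T_H + T_C)/2 = (648.15 + 300.00)/2 = 474 K.

T_m ≈ 474 K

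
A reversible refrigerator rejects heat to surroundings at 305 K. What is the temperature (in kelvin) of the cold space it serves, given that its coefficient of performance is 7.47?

T_C ≈ 269 K

COP_R = T_C/(T_H − T_C) ⇒ T_C = T_H·COP_R/(1 + COP_R) = 305.00 × 7.47/(1 + 7.47) = 269 K.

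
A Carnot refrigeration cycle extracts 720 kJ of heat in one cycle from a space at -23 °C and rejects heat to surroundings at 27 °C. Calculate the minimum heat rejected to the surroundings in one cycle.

T_H = 27 °C → 27 + 273.15 = 300.15 K.
T_C = -23 °C → -23 + 273.15 = 250.15 K.
For a reversible cycle Q_H/Q_C = T_H/T_C, so Q_H = Q_C·T_H/T_C = 720 × 300.15/250.15 = 864 kJ.

Q_H ≈ 864 kJ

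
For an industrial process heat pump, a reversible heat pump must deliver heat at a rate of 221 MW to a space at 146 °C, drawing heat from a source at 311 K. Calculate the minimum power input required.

T_H = 146 °C → 146 + 273.15 = 419.15 K.
For a reversible heat pump, COP_HP = T_H/(T_H − T_C) = 419.15/108.15 = 3.8756.
W = Q_H/COP_HP = 221/3.8756 = 57.02 MW.

Ẇ_in ≈ 57.02 MW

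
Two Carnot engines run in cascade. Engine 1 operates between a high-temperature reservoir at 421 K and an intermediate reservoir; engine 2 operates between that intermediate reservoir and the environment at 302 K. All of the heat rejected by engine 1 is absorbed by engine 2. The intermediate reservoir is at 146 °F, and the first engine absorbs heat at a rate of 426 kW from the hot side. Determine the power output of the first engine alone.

Ẇ₁ ≈ 85.52 kW

T_m = 146 °F → (146 − 32) × 5/9 = 63.33 °C = 336.48 K.
First-stage efficiency η₁ = 1 − T_m/T_H = 1 − 336.48/421.00 = 0.2008.
W₁ = η₁·Q_H = 0.2008 × 426 = 85.52 kW.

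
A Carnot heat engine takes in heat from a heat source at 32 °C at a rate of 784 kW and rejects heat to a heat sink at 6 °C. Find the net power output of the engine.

Ẇ ≈ 66.8 kW

T_H = 32 °C → 32 + 273.15 = 305.15 K.
T_C = 6 °C → 6 + 273.15 = 279.15 K.
The Carnot efficiency is η = 1 − T_C/T_H = 1 − 279.15/305.15 = 0.0852.
W = η·Q_H = 0.0852 × 784 = 66.8 kW.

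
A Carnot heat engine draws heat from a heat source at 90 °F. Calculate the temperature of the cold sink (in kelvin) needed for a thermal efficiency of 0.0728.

T_H = 90 °F → (90 − 32) × 5/9 = 32.22 °C = 305.37 K.
From η = 1 − T_C/T_H, T_C = T_H·(1 − η) = 305.37 × (1 − 0.0728) = 283.1 K.

T_C ≈ 283.1 K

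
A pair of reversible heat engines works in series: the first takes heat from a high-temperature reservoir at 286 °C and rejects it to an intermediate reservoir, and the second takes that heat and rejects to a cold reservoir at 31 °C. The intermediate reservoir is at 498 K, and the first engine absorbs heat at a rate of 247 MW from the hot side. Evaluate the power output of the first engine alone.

T_H = 286 °C → 286 + 273.15 = 559.15 K.
T_C = 31 °C → 31 + 273.15 = 304.15 K.
First-stage efficiency η₁ = 1 − T_m/T_H = 1 − 498.00/559.15 = 0.1094.
W₁ = η₁·Q_H = 0.1094 × 247 = 27.01 MW.

Ẇ₁ ≈ 27.01 MW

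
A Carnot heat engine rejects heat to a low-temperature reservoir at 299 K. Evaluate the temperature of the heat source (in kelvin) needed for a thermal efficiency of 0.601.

From η = 1 − T_C/T_H, solving for T_H gives T_H = T_C/(1 − η) = 299.00/(1 − 0.601) = 749 K.

T_H ≈ 749 K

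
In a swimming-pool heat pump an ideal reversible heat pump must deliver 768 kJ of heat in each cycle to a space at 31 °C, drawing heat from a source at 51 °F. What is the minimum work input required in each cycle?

W_in ≈ 51.62 kJ

T_H = 31 °C → 31 + 273.15 = 304.15 K.
T_C = 51 °F → (51 − 32) × 5/9 = 10.56 °C = 283.71 K.
Reversible heating COP: COP_HP = T_H/(T_H − T_C) = 304.15/20.44 = 14.8769.
W = Q_H/COP_HP = 768/14.8769 = 51.62 kJ.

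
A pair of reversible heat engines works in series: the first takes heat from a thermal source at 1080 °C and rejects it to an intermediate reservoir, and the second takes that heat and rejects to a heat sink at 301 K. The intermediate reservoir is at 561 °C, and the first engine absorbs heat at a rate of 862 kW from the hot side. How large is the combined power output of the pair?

T_H = 1080 °C → 1080 + 273.15 = 1353.15 K.
Two reversible stages in series are equivalent to a single Carnot engine between T_H and T_C, so η_total = 1 − T_C/T_H = 1 − 301.00/1353.15 = 0.7776.
W_total = η_total · Q_H = 0.7776 × 862 = 670.3 kW.

Ẇ_total ≈ 670.3 kW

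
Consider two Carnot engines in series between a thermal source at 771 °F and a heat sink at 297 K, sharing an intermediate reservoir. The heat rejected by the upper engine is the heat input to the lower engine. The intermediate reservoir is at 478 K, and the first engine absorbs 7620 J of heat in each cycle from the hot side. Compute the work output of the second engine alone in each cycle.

W₂ ≈ 2017 J

T_H = 771 °F → (771 − 32) × 5/9 = 410.56 °C = 683.71 K.
Heat entering the second stage: Q_m = Q_H·(T_m/T_H) = 7620 × 478.00/683.71 = 5327 J.
Second-stage efficiency η₂ = 1 − T_C/T_m = 1 − 297.00/478.00 = 0.3787, so W₂ = η₂·Q_m = 2017 J.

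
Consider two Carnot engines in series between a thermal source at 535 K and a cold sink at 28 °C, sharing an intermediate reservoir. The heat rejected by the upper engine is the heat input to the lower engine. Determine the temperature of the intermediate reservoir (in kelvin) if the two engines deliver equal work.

T_m ≈ 418.1 K

T_C = 28 °C → 28 + 273.15 = 301.15 K.
For reversible stages Q_m = Q_H·(T_m/T_H). Setting W₁ = Q_H(1 − T_m/T_H) equal to W₂ = Q_m(1 − T_C/T_m) = Q_H·(T_m − T_C)/T_H gives T_H − T_m = T_m − T_C, so T_m = (T_H + T_C)/2 = (535.00 + 301.15)/2 = 418.1 K.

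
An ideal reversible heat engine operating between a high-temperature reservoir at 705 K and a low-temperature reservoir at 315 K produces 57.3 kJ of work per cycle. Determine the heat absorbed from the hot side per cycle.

Q_H ≈ 104 kJ

For a reversible engine, η = 1 − T_C/T_H = 1 − 315.00/705.00 = 0.5532.
Q_H = W/η = 57.3/0.5532 = 104 kJ.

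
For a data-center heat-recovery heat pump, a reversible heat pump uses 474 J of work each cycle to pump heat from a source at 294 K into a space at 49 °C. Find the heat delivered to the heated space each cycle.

T_H = 49 °C → 49 + 273.15 = 322.15 K.
The Carnot heat-pump COP is COP_HP = T_H/(T_H − T_C) = 322.15/28.15 = 11.4440.
Q_H = COP_HP · W = 11.4440 × 474 = 5420 J.

Q_H ≈ 5420 J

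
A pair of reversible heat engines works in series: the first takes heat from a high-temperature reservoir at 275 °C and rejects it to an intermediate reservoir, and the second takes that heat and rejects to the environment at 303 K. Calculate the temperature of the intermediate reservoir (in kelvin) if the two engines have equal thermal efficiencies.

T_H = 275 °C → 275 + 273.15 = 548.15 K.
Equal efficiencies require 1 − T_m/T_H = 1 − T_C/T_m, i.e. T_m/T_H = T_C/T_m, so T_m = √(T_H·T_C) = √(548.15 × 303.00) = 407.5 K.

T_m ≈ 407.5 K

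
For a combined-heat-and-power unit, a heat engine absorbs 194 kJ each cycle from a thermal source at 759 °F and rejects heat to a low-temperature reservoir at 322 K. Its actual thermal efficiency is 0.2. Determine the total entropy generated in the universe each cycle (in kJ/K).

ΔS_univ ≈ 0.195 kJ/K

T_H = 759 °F → (759 − 32) × 5/9 = 403.89 °C = 677.04 K.
W = η·Q_H = 0.2 × 194 = 38.80 kJ, so Q_C = Q_H − W = 155.2 kJ.
The hot reservoir loses entropy Q_H/T_H = 194/677.04 = 0.2865 kJ/K; the cold reservoir gains Q_C/T_C = 155.2/322.00 = 0.4820 kJ/K.
ΔS_univ = −Q_H/T_H + Q_C/T_C = 0.195 kJ/K (> 0, since η = 0.2 < η_Carnot = 0.524).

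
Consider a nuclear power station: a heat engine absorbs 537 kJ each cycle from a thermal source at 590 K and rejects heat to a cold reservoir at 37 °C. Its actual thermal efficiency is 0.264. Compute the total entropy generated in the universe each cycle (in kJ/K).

T_C = 37 °C → 37 + 273.15 = 310.15 K.
W = η·Q_H = 0.264 × 537 = 141.8 kJ, so Q_C = Q_H − W = 395.2 kJ.
The hot reservoir loses entropy Q_H/T_H = 537/590.00 = 0.9102 kJ/K; the cold reservoir gains Q_C/T_C = 395.2/310.15 = 1.274 kJ/K.
ΔS_univ = −Q_H/T_H + Q_C/T_C = 0.364 kJ/K (> 0, since η = 0.264 < η_Carnot = 0.474).

ΔS_univ ≈ 0.364 kJ/K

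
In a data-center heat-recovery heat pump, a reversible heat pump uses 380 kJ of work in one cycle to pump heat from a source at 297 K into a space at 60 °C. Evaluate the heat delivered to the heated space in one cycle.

T_H = 60 °C → 60 + 273.15 = 333.15 K.
For a reversible heat pump, COP_HP = T_H/(T_H − T_C) = 333.15/36.15 = 9.2158.
Q_H = COP_HP · W = 9.2158 × 380 = 3500 kJ.

Q_H ≈ 3500 kJ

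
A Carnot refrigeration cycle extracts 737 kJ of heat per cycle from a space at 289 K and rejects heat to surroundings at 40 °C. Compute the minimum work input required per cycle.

T_H = 40 °C → 40 + 273.15 = 313.15 K.
Carnot COP: COP_R = T_C/(T_H − T_C) = 289.00/24.15 = 11.9669.
W = Q_C/COP_R = 737/11.9669 = 61.6 kJ.

W_in ≈ 61.6 kJ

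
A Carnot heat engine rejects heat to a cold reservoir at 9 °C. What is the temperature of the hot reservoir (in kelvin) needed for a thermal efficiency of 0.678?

T_H ≈ 876 K

T_C = 9 °C → 9 + 273.15 = 282.15 K.
From η = 1 − T_C/T_H, solving for T_H gives T_H = T_C/(1 − η) = 282.15/(1 − 0.678) = 876 K.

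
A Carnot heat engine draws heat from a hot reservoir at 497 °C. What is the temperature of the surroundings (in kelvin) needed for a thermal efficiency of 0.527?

T_H = 497 °C → 497 + 273.15 = 770.15 K.
From η = 1 − T_C/T_H, T_C = T_H·(1 − η) = 770.15 × (1 − 0.527) = 364.3 K.

T_C ≈ 364.3 K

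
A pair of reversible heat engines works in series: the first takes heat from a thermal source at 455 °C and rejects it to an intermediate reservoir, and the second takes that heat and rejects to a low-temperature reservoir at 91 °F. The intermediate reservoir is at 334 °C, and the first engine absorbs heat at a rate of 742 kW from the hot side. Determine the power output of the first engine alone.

Ẇ₁ ≈ 123 kW

T_H = 455 °C → 455 + 273.15 = 728.15 K.
T_C = 91 °F → (91 − 32) × 5/9 = 32.78 °C = 305.93 K.
T_m = 334 °C → 334 + 273.15 = 607.15 K.
First-stage efficiency η₁ = 1 − T_m/T_H = 1 − 607.15/728.15 = 0.1662.
W₁ = η₁·Q_H = 0.1662 × 742 = 123 kW.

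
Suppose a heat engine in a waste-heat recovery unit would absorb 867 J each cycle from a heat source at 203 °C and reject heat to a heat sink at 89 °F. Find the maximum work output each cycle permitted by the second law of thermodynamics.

W_max ≈ 312 J

T_H = 203 °C → 203 + 273.15 = 476.15 K.
T_C = 89 °F → (89 − 32) × 5/9 = 31.67 °C = 304.82 K.
The upper bound on efficiency is η_max = 1 − T_C/T_H = 1 − 304.82/476.15 = 0.3598.
W_max = η_max · Q_H = 0.3598 × 867 = 312 J.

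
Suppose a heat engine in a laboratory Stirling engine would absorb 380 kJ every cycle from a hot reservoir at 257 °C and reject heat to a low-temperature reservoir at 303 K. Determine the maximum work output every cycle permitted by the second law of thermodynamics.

T_H = 257 °C → 257 + 273.15 = 530.15 K.
The second-law ceiling is the Carnot efficiency, η_max = 1 − T_C/T_H = 1 − 303.00/530.15 = 0.4285.
W_max = η_max · Q_H = 0.4285 × 380 = 163 kJ.

W_max ≈ 163 kJ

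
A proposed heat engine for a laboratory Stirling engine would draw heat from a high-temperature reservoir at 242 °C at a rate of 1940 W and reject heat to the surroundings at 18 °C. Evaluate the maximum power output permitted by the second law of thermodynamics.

T_H = 242 °C → 242 + 273.15 = 515.15 K.
T_C = 18 °C → 18 + 273.15 = 291.15 K.
By the Carnot theorem, η_max = 1 − T_C/T_H = 1 − 291.15/515.15 = 0.4348.
W_max = η_max · Q_H = 0.4348 × 1940 = 843.6 W.

Ẇ_max ≈ 843.6 W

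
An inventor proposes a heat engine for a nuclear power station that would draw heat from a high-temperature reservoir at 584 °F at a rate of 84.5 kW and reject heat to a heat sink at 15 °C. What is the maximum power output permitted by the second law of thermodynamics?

T_H = 584 °F → (584 − 32) × 5/9 = 306.67 °C = 579.82 K.
T_C = 15 °C → 15 + 273.15 = 288.15 K.
By the Carnot theorem, η_max = 1 − T_C/T_H = 1 − 288.15/579.82 = 0.5030.
W_max = η_max · Q_H = 0.5030 × 84.5 = 42.5 kW.

Ẇ_max ≈ 42.5 kW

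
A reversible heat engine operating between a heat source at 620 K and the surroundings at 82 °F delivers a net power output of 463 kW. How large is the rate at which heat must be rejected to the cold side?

T_C = 82 °F → (82 − 32) × 5/9 = 27.78 °C = 300.93 K.
η_rev = 1 − T_C/T_H = 1 − 300.93/620.00 = 0.5146.
Since Q_C/Q_H = T_C/T_H and Q_H = W/η, Q_C = W·T_C/(T_H − T_C) = 463 × 300.93/319.07 = 437 kW.

Q̇_C ≈ 437 kW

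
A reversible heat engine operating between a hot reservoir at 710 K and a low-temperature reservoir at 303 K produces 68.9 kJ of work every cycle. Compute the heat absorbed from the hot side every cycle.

Q_H ≈ 120 kJ

The Carnot efficiency is η = 1 − T_C/T_H = 1 − 303.00/710.00 = 0.5732.
Q_H = W/η = 68.9/0.5732 = 120 kJ.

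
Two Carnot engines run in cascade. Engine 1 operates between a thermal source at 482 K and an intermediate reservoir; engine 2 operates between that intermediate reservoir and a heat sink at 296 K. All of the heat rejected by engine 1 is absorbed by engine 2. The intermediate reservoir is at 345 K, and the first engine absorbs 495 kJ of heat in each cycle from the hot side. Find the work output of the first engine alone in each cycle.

First-stage efficiency η₁ = 1 − T_m/T_H = 1 − 345.00/482.00 = 0.2842.
W₁ = η₁·Q_H = 0.2842 × 495 = 141 kJ.

W₁ ≈ 141 kJ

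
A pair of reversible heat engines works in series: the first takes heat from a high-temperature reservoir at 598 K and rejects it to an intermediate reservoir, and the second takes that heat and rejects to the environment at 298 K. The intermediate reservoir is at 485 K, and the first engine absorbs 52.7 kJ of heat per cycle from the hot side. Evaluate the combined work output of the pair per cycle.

W_total ≈ 26.4 kJ

Two reversible stages in series are equivalent to a single Carnot engine between T_H and T_C, so η_total = 1 − T_C/T_H = 1 − 298.00/598.00 = 0.5017.
W_total = η_total · Q_H = 0.5017 × 52.7 = 26.4 kJ.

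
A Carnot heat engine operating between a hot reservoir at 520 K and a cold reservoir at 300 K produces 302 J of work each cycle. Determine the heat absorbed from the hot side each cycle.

Since the cycle is reversible, η = 1 − T_C/T_H = 1 − 300.00/520.00 = 0.4231.
Q_H = W/η = 302/0.4231 = 713.8 J.

Q_H ≈ 713.8 J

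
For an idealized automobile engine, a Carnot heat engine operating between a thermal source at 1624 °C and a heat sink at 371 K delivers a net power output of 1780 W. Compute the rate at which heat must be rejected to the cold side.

Q̇_C ≈ 433 W

T_H = 1624 °C → 1624 + 273.15 = 1897.15 K.
η_rev = 1 − T_C/T_H = 1 − 371.00/1897.15 = 0.8044.
Since Q_C/Q_H = T_C/T_H and Q_H = W/η, Q_C = W·T_C/(T_H − T_C) = 1780 × 371.00/1526.15 = 433 W.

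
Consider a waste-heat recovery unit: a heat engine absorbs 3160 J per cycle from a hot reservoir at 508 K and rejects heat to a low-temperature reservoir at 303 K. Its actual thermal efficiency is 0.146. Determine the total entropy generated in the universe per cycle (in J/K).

ΔS_univ ≈ 2.686 J/K

W = η·Q_H = 0.146 × 3160 = 461.4 J, so Q_C = Q_H − W = 2699 J.
The hot reservoir loses entropy Q_H/T_H = 3160/508.00 = 6.220 J/K; the cold reservoir gains Q_C/T_C = 2699/303.00 = 8.906 J/K.
ΔS_univ = −Q_H/T_H + Q_C/T_C = 2.686 J/K (> 0, since η = 0.146 < η_Carnot = 0.404).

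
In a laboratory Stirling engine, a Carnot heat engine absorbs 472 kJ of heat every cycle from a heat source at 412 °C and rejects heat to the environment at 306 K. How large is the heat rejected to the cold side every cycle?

T_H = 412 °C → 412 + 273.15 = 685.15 K.
Since the cycle is reversible, η = 1 − T_C/T_H = 1 − 306.00/685.15 = 0.5534.
For a reversible cycle Q_C/Q_H = T_C/T_H, so Q_C = 472 × 306.00/685.15 = 211 kJ.

Q_C ≈ 211 kJ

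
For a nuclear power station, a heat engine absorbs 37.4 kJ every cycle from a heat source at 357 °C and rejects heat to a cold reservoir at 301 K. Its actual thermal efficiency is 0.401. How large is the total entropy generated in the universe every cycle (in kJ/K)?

ΔS_univ ≈ 0.0151 kJ/K

T_H = 357 °C → 357 + 273.15 = 630.15 K.
W = η·Q_H = 0.401 × 37.4 = 15.00 kJ, so Q_C = Q_H − W = 22.40 kJ.
Entropy balance on the reservoirs: −Q_H/T_H = -0.05935 kJ/K, +Q_C/T_C = 0.07443 kJ/K.
ΔS_univ = −Q_H/T_H + Q_C/T_C = 0.0151 kJ/K (> 0, since η = 0.401 < η_Carnot = 0.522).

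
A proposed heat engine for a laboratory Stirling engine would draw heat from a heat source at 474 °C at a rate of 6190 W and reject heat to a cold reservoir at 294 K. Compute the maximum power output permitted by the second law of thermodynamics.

T_H = 474 °C → 474 + 273.15 = 747.15 K.
By the Carnot theorem, η_max = 1 − T_C/T_H = 1 − 294.00/747.15 = 0.6065.
W_max = η_max · Q_H = 0.6065 × 6190 = 3754 W.

Ẇ_max ≈ 3754 W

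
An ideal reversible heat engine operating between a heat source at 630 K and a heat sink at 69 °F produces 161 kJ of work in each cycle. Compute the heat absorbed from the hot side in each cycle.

Q_H ≈ 301.6 kJ

T_C = 69 °F → (69 − 32) × 5/9 = 20.56 °C = 293.71 K.
η_rev = 1 − T_C/T_H = 1 − 293.71/630.00 = 0.5338.
Q_H = W/η = 161/0.5338 = 301.6 kJ.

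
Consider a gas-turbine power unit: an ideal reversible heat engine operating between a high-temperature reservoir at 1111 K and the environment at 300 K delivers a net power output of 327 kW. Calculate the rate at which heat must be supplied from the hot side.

The Carnot efficiency is η = 1 − T_C/T_H = 1 − 300.00/1111.00 = 0.7300.
Q_H = W/η = 327/0.7300 = 448 kW.

Q̇_H ≈ 448 kW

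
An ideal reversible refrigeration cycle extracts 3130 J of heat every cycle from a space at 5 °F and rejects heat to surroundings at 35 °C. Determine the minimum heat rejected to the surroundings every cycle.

T_H = 35 °C → 35 + 273.15 = 308.15 K.
T_C = 5 °F → (5 − 32) × 5/9 = -15.00 °C = 258.15 K.
For a reversible cycle Q_H/Q_C = T_H/T_C, so Q_H = Q_C·T_H/T_C = 3130 × 308.15/258.15 = 3736 J.

Q_H ≈ 3736 J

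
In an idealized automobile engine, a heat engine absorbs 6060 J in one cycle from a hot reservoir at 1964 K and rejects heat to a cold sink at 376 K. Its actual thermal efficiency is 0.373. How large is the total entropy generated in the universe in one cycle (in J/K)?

ΔS_univ ≈ 7.02 J/K

W = η·Q_H = 0.373 × 6060 = 2260 J, so Q_C = Q_H − W = 3800 J.
Entropy balance on the reservoirs: −Q_H/T_H = -3.086 J/K, +Q_C/T_C = 10.11 J/K.
ΔS_univ = −Q_H/T_H + Q_C/T_C = 7.02 J/K (> 0, since η = 0.373 < η_Carnot = 0.809).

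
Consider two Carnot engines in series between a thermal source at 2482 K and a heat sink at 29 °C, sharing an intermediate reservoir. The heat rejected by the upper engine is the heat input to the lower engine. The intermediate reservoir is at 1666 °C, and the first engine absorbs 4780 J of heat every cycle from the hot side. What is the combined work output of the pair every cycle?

W_total ≈ 4200 J

T_C = 29 °C → 29 + 273.15 = 302.15 K.
Two reversible stages in series are equivalent to a single Carnot engine between T_H and T_C, so η_total = 1 − T_C/T_H = 1 − 302.15/2482.00 = 0.8783.
W_total = η_total · Q_H = 0.8783 × 4780 = 4200 J.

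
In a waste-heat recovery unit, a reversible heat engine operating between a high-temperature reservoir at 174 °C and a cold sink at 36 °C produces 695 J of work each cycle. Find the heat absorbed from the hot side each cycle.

Q_H ≈ 2250 J

T_H = 174 °C → 174 + 273.15 = 447.15 K.
T_C = 36 °C → 36 + 273.15 = 309.15 K.
η_rev = 1 − T_C/T_H = 1 − 309.15/447.15 = 0.3086.
Q_H = W/η = 695/0.3086 = 2250 J.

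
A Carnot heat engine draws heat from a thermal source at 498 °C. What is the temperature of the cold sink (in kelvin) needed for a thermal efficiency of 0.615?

T_C ≈ 296.9 K

T_H = 498 °C → 498 + 273.15 = 771.15 K.
From η = 1 − T_C/T_H, T_C = T_H·(1 − η) = 771.15 × (1 − 0.615) = 296.9 K.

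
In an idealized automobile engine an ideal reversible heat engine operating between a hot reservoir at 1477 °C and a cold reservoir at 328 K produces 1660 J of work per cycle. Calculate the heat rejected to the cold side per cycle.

T_H = 1477 °C → 1477 + 273.15 = 1750.15 K.
Since the cycle is reversible, η = 1 − T_C/T_H = 1 − 328.00/1750.15 = 0.8126.
Since Q_C/Q_H = T_C/T_H and Q_H = W/η, Q_C = W·T_C/(T_H − T_C) = 1660 × 328.00/1422.15 = 383 J.

Q_C ≈ 383 J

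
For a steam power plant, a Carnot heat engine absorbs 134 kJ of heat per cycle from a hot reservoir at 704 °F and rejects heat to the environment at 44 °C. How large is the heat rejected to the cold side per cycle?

T_H = 704 °F → (704 − 32) × 5/9 = 373.33 °C = 646.48 K.
T_C = 44 °C → 44 + 273.15 = 317.15 K.
For a reversible engine, η = 1 − T_C/T_H = 1 − 317.15/646.48 = 0.5094.
For a reversible cycle Q_C/Q_H = T_C/T_H, so Q_C = 134 × 317.15/646.48 = 65.7 kJ.

Q_C ≈ 65.7 kJ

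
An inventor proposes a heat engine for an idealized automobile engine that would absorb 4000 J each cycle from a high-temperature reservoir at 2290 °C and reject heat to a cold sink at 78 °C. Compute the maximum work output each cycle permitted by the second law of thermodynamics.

W_max ≈ 3450 J

T_H = 2290 °C → 2290 + 273.15 = 2563.15 K.
T_C = 78 °C → 78 + 273.15 = 351.15 K.
The second-law ceiling is the Carnot efficiency, η_max = 1 − T_C/T_H = 1 − 351.15/2563.15 = 0.8630.
W_max = η_max · Q_H = 0.8630 × 4000 = 3450 J.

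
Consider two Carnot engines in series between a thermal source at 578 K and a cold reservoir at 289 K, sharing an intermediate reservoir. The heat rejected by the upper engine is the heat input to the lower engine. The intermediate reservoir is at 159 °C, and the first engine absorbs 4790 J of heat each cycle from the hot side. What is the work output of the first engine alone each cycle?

W₁ ≈ 1209 J

T_m = 159 °C → 159 + 273.15 = 432.15 K.
First-stage efficiency η₁ = 1 − T_m/T_H = 1 − 432.15/578.00 = 0.2523.
W₁ = η₁·Q_H = 0.2523 × 4790 = 1209 J.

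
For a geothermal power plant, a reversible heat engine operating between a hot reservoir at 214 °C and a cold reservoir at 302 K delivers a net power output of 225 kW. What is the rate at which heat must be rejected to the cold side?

Q̇_C ≈ 367.0 kW

T_H = 214 °C → 214 + 273.15 = 487.15 K.
For a reversible engine, η = 1 − T_C/T_H = 1 − 302.00/487.15 = 0.3801.
Since Q_C/Q_H = T_C/T_H and Q_H = W/η, Q_C = W·T_C/(T_H − T_C) = 225 × 302.00/185.15 = 367.0 kW.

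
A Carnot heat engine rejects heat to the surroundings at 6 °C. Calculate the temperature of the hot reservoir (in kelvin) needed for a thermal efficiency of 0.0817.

T_C = 6 °C → 6 + 273.15 = 279.15 K.
From η = 1 − T_C/T_H, solving for T_H gives T_H = T_C/(1 − η) = 279.15/(1 − 0.0817) = 304.0 K.

T_H ≈ 304.0 K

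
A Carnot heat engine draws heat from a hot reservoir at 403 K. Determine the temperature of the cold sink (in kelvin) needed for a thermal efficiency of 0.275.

From η = 1 − T_C/T_H, T_C = T_H·(1 − η) = 403.00 × (1 − 0.275) = 292 K.

T_C ≈ 292 K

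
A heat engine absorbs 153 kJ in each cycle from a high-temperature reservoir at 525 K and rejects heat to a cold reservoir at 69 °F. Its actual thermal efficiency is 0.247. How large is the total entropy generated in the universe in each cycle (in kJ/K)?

ΔS_univ ≈ 0.1008 kJ/K

T_C = 69 °F → (69 − 32) × 5/9 = 20.56 °C = 293.71 K.
W = η·Q_H = 0.247 × 153 = 37.79 kJ, so Q_C = Q_H − W = 115.2 kJ.
Entropy balance on the reservoirs: −Q_H/T_H = -0.2914 kJ/K, +Q_C/T_C = 0.3923 kJ/K.
ΔS_univ = −Q_H/T_H + Q_C/T_C = 0.1008 kJ/K (> 0, since η = 0.247 < η_Carnot = 0.441).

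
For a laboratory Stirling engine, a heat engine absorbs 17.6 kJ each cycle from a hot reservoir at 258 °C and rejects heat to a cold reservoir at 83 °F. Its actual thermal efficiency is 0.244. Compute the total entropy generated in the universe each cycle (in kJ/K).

T_H = 258 °C → 258 + 273.15 = 531.15 K.
T_C = 83 °F → (83 − 32) × 5/9 = 28.33 °C = 301.48 K.
W = η·Q_H = 0.244 × 17.6 = 4.294 kJ, so Q_C = Q_H − W = 13.31 kJ.
The hot reservoir loses entropy Q_H/T_H = 17.6/531.15 = 0.03314 kJ/K; the cold reservoir gains Q_C/T_C = 13.31/301.48 = 0.04413 kJ/K.
ΔS_univ = −Q_H/T_H + Q_C/T_C = 0.01100 kJ/K (> 0, since η = 0.244 < η_Carnot = 0.432).

ΔS_univ ≈ 0.01100 kJ/K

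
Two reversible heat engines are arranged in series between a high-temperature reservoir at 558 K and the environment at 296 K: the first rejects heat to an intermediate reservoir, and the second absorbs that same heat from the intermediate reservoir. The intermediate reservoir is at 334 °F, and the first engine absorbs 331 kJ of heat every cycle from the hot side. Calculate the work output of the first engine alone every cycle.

W₁ ≈ 69.4 kJ

T_m = 334 °F → (334 − 32) × 5/9 = 167.78 °C = 440.93 K.
First-stage efficiency η₁ = 1 − T_m/T_H = 1 − 440.93/558.00 = 0.2098.
W₁ = η₁·Q_H = 0.2098 × 331 = 69.4 kJ.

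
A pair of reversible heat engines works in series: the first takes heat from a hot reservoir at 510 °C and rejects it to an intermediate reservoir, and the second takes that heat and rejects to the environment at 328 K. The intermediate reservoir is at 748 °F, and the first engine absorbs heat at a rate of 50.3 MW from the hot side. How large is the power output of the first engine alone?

Ẇ₁ ≈ 7.21 MW

T_H = 510 °C → 510 + 273.15 = 783.15 K.
T_m = 748 °F → (748 − 32) × 5/9 = 397.78 °C = 670.93 K.
First-stage efficiency η₁ = 1 − T_m/T_H = 1 − 670.93/783.15 = 0.1433.
W₁ = η₁·Q_H = 0.1433 × 50.3 = 7.21 MW.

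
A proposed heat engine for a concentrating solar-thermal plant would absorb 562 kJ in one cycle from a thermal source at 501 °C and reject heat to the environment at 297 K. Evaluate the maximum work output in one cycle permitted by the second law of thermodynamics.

W_max ≈ 346 kJ

T_H = 501 °C → 501 + 273.15 = 774.15 K.
The upper bound on efficiency is η_max = 1 − T_C/T_H = 1 − 297.00/774.15 = 0.6164.
W_max = η_max · Q_H = 0.6164 × 562 = 346 kJ.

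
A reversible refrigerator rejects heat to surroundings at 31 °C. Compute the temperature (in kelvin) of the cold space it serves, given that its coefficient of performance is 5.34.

T_C ≈ 256 K

T_H = 31 °C → 31 + 273.15 = 304.15 K.
COP_R = T_C/(T_H − T_C) ⇒ T_C = T_H·COP_R/(1 + COP_R) = 304.15 × 5.34/(1 + 5.34) = 256 K.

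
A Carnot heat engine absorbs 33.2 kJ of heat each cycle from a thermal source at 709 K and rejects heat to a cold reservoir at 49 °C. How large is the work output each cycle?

T_C = 49 °C → 49 + 273.15 = 322.15 K.
The Carnot efficiency is η = 1 − T_C/T_H = 1 − 322.15/709.00 = 0.5456.
W = η·Q_H = 0.5456 × 33.2 = 18.1 kJ.

W ≈ 18.1 kJ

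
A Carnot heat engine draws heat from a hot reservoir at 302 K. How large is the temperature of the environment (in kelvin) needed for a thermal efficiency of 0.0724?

From η = 1 − T_C/T_H, T_C = T_H·(1 − η) = 302.00 × (1 − 0.0724) = 280.1 K.

T_C ≈ 280.1 K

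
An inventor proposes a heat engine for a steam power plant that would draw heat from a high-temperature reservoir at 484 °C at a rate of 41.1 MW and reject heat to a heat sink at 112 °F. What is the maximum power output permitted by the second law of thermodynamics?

Ẇ_max ≈ 23.9 MW

T_H = 484 °C → 484 + 273.15 = 757.15 K.
T_C = 112 °F → (112 − 32) × 5/9 = 44.44 °C = 317.59 K.
No engine can exceed the Carnot limit: η_max = 1 − T_C/T_H = 1 − 317.59/757.15 = 0.5805.
W_max = η_max · Q_H = 0.5805 × 41.1 = 23.9 MW.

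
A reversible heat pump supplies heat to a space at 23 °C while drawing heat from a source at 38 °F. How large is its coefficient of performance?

T_H = 23 °C → 23 + 273.15 = 296.15 K.
T_C = 38 °F → (38 − 32) × 5/9 = 3.33 °C = 276.48 K.
Reversible heating COP: COP_HP = T_H/(T_H − T_C) = 296.15/(296.15 − 276.48) = 15.1.

COP_HP ≈ 15.1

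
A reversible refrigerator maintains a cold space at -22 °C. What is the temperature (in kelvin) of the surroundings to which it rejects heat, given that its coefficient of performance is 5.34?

T_C = -22 °C → -22 + 273.15 = 251.15 K.
COP_R = T_C/(T_H − T_C) ⇒ T_H = T_C·(1 + 1/COP_R) = 251.15 × (1 + 1/5.34) = 298.2 K.

T_H ≈ 298.2 K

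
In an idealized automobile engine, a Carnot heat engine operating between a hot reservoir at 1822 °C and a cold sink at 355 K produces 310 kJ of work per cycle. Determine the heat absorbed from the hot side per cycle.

Q_H ≈ 373 kJ

T_H = 1822 °C → 1822 + 273.15 = 2095.15 K.
For a reversible engine, η = 1 − T_C/T_H = 1 − 355.00/2095.15 = 0.8306.
Q_H = W/η = 310/0.8306 = 373 kJ.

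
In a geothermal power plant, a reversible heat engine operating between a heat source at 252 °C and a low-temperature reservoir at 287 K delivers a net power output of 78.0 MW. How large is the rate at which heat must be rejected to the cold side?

T_H = 252 °C → 252 + 273.15 = 525.15 K.
The Carnot efficiency is η = 1 − T_C/T_H = 1 − 287.00/525.15 = 0.4535.
Since Q_C/Q_H = T_C/T_H and Q_H = W/η, Q_C = W·T_C/(T_H − T_C) = 78.0 × 287.00/238.15 = 94.0 MW.

Q̇_C ≈ 94.0 MW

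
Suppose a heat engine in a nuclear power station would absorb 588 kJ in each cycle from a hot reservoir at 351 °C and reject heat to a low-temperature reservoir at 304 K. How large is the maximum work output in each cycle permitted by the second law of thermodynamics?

T_H = 351 °C → 351 + 273.15 = 624.15 K.
By the Carnot theorem, η_max = 1 − T_C/T_H = 1 − 304.00/624.15 = 0.5129.
W_max = η_max · Q_H = 0.5129 × 588 = 302 kJ.

W_max ≈ 302 kJ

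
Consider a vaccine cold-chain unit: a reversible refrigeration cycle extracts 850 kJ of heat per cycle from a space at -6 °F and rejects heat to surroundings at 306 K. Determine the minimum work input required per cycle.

W_in ≈ 182.0 kJ

T_C = -6 °F → (-6 − 32) × 5/9 = -21.11 °C = 252.04 K.
Carnot COP: COP_R = T_C/(T_H − T_C) = 252.04/53.96 = 4.6708.
W = Q_C/COP_R = 850/4.6708 = 182.0 kJ.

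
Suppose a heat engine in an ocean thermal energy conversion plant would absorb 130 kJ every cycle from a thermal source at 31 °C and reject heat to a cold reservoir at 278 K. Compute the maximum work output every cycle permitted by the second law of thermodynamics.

T_H = 31 °C → 31 + 273.15 = 304.15 K.
The second-law ceiling is the Carnot efficiency, η_max = 1 − T_C/T_H = 1 − 278.00/304.15 = 0.0860.
W_max = η_max · Q_H = 0.0860 × 130 = 11.18 kJ.

W_max ≈ 11.18 kJ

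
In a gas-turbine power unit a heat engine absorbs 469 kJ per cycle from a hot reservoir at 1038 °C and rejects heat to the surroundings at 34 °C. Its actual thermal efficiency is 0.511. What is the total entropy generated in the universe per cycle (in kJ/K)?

T_H = 1038 °C → 1038 + 273.15 = 1311.15 K.
T_C = 34 °C → 34 + 273.15 = 307.15 K.
W = η·Q_H = 0.511 × 469 = 239.7 kJ, so Q_C = Q_H − W = 229.3 kJ.
Reservoir entropy changes: ΔS_H = −Q_H/T_H = −469/1311.15 = -0.3577 kJ/K and ΔS_C = +Q_C/T_C = 229.3/307.15 = 0.7467 kJ/K.
ΔS_univ = −Q_H/T_H + Q_C/T_C = 0.389 kJ/K (> 0, since η = 0.511 < η_Carnot = 0.766).

ΔS_univ ≈ 0.389 kJ/K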